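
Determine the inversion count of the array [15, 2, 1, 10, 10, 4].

Finding inversions in [15, 2, 1, 10, 10, 4]:

(0, 1): arr[0]=15 > arr[1]=2
(0, 2): arr[0]=15 > arr[2]=1
(0, 3): arr[0]=15 > arr[3]=10
(0, 4): arr[0]=15 > arr[4]=10
(0, 5): arr[0]=15 > arr[5]=4
(1, 2): arr[1]=2 > arr[2]=1
(3, 5): arr[3]=10 > arr[5]=4
(4, 5): arr[4]=10 > arr[5]=4

Total inversions: 8

The array has 8 inversion(s): (0,1), (0,2), (0,3), (0,4), (0,5), (1,2), (3,5), (4,5). Each pair (i,j) satisfies i < j and arr[i] > arr[j].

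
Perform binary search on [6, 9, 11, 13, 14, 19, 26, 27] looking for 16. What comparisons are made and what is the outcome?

Binary search for 16 in [6, 9, 11, 13, 14, 19, 26, 27]:

lo=0, hi=7, mid=3, arr[mid]=13 -> 13 < 16, search right half
lo=4, hi=7, mid=5, arr[mid]=19 -> 19 > 16, search left half
lo=4, hi=4, mid=4, arr[mid]=14 -> 14 < 16, search right half
lo=5 > hi=4, target 16 not found

Binary search determines that 16 is not in the array after 3 comparisons. The search space was exhausted without finding the target.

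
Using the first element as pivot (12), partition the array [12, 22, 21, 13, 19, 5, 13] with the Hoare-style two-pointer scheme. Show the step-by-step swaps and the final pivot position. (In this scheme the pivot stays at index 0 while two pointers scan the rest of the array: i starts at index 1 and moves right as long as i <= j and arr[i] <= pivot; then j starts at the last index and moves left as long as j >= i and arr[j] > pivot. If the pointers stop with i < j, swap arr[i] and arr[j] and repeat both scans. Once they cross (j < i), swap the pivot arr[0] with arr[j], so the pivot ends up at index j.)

Hoare-style two-pointer partition with pivot = 12:

Initial array: [12, 22, 21, 13, 19, 5, 13]

Pointers start at i = 1, j = 6.
i stops at index 1 (arr[1]=22 > 12), j stops at index 5 (arr[5]=5 <= 12): swap arr[1] and arr[5], array becomes [12, 5, 21, 13, 19, 22, 13]
i ends at 2, j ends at 1: the pointers have crossed (j < i), so scanning stops.

Swap pivot arr[0] with arr[1] to place pivot at position 1: [5, 12, 21, 13, 19, 22, 13]
Pivot position: 1

After partitioning with pivot 12, the array becomes [5, 12, 21, 13, 19, 22, 13]. The pivot is placed at index 1. All elements to the left of the pivot are <= 12, and all elements to the right are > 12.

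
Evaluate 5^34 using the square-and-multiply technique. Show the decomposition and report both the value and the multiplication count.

Computing 5^34 by squaring (build up from 5^1; each line after the first costs one multiplication):

5^1 = 5
5^2 = (5^1)^2 = 5^2 = 25
5^4 = (5^2)^2 = 25^2 = 625
5^8 = (5^4)^2 = 625^2 = 390625
5^16 = (5^8)^2 = 390625^2 = 152587890625
5^17 = 5 * 5^16 = 5 * 152587890625 = 762939453125
5^34 = (5^17)^2 = 762939453125^2 = 582076609134674072265625

Result: 582076609134674072265625
Multiplications needed: 6 (6 lines after 5^1)

5^34 = 582076609134674072265625. Using exponentiation by squaring, this requires 6 multiplications. The key idea: if the exponent is even, square the half-power; if odd, multiply by the base once.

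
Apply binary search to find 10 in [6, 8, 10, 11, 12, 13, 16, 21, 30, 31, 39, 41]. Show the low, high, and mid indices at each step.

Binary search for 10 in [6, 8, 10, 11, 12, 13, 16, 21, 30, 31, 39, 41]:

lo=0, hi=11, mid=5, arr[mid]=13 -> 13 > 10, search left half
lo=0, hi=4, mid=2, arr[mid]=10 -> Found target at index 2!

Binary search finds 10 at index 2 after 2 comparisons. The search repeatedly halves the search space by comparing with the middle element.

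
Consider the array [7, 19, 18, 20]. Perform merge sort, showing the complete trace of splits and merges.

Merge sort trace:

Split: [7, 19, 18, 20] -> [7, 19] and [18, 20]
  Split: [7, 19] -> [7] and [19]
  Merge: [7] + [19] -> [7, 19]
  Split: [18, 20] -> [18] and [20]
  Merge: [18] + [20] -> [18, 20]
Merge: [7, 19] + [18, 20] -> [7, 18, 19, 20]

Final sorted array: [7, 18, 19, 20]

The merge sort proceeds by recursively splitting the array and merging sorted halves.
After all merges, the sorted array is [7, 18, 19, 20].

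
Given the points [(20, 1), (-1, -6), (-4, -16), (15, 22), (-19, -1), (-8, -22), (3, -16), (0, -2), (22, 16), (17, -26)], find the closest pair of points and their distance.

Computing all pairwise distances among 10 points:

d((20, 1), (-1, -6)) = 22.1359
d((20, 1), (-4, -16)) = 29.4109
d((20, 1), (15, 22)) = 21.587
d((20, 1), (-19, -1)) = 39.0512
d((20, 1), (-8, -22)) = 36.2353
d((20, 1), (3, -16)) = 24.0416
d((20, 1), (0, -2)) = 20.2237
d((20, 1), (22, 16)) = 15.1327
d((20, 1), (17, -26)) = 27.1662
d((-1, -6), (-4, -16)) = 10.4403
d((-1, -6), (15, 22)) = 32.249
d((-1, -6), (-19, -1)) = 18.6815
d((-1, -6), (-8, -22)) = 17.4642
d((-1, -6), (3, -16)) = 10.7703
d((-1, -6), (0, -2)) = 4.1231 <-- minimum
d((-1, -6), (22, 16)) = 31.8277
d((-1, -6), (17, -26)) = 26.9072
d((-4, -16), (15, 22)) = 42.4853
d((-4, -16), (-19, -1)) = 21.2132
d((-4, -16), (-8, -22)) = 7.2111
d((-4, -16), (3, -16)) = 7.0
d((-4, -16), (0, -2)) = 14.5602
d((-4, -16), (22, 16)) = 41.2311
d((-4, -16), (17, -26)) = 23.2594
d((15, 22), (-19, -1)) = 41.0488
d((15, 22), (-8, -22)) = 49.6488
d((15, 22), (3, -16)) = 39.8497
d((15, 22), (0, -2)) = 28.3019
d((15, 22), (22, 16)) = 9.2195
d((15, 22), (17, -26)) = 48.0416
d((-19, -1), (-8, -22)) = 23.7065
d((-19, -1), (3, -16)) = 26.6271
d((-19, -1), (0, -2)) = 19.0263
d((-19, -1), (22, 16)) = 44.3847
d((-19, -1), (17, -26)) = 43.8292
d((-8, -22), (3, -16)) = 12.53
d((-8, -22), (0, -2)) = 21.5407
d((-8, -22), (22, 16)) = 48.4149
d((-8, -22), (17, -26)) = 25.318
d((3, -16), (0, -2)) = 14.3178
d((3, -16), (22, 16)) = 37.2156
d((3, -16), (17, -26)) = 17.2047
d((0, -2), (22, 16)) = 28.4253
d((0, -2), (17, -26)) = 29.4109
d((22, 16), (17, -26)) = 42.2966

Closest pair: (-1, -6) and (0, -2) with distance 4.1231

The closest pair is (-1, -6) and (0, -2) with Euclidean distance 4.1231. For 10 points, brute-force pairwise comparison is shown above. For large n, the divide-and-conquer algorithm (sort by x, recurse on halves, check the dividing strip) achieves O(n log n).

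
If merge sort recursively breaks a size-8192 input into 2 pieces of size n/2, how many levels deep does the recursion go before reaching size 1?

For divide and conquer with division factor 2:

Problem sizes at each level:
Level 0: 8192
Level 1: 4096
Level 2: 2048
Level 3: 1024
Level 4: 512
Level 5: 256
Level 6: 128
Level 7: 64
Level 8: 32
Level 9: 16
Level 10: 8
Level 11: 4
Level 12: 2
Level 13: 1

The root is level 0 and the size-1 base case is level 13 (the tree spans levels 0 through 13, i.e. 14 levels counting the root), so the depth is the number of divisions: log_2(8192) = 13

The recursion tree depth is log_2(8192) = 13. At each level, the problem size is divided by 2, so it takes 13 divisions to reduce to a base case of size 1. The algorithm makes 2 recursive calls at each level.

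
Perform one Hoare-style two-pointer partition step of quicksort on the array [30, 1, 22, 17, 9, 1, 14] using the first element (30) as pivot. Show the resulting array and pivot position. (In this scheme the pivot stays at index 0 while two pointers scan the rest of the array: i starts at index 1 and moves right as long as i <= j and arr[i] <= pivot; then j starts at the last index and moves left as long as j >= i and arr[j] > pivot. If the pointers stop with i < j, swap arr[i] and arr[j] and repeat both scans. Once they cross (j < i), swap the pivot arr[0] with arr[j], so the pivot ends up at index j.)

Hoare-style two-pointer partition with pivot = 30:

Initial array: [30, 1, 22, 17, 9, 1, 14]

Pointers start at i = 1, j = 6.
i ends at 7, j ends at 6: the pointers have crossed (j < i), so scanning stops.

Swap pivot arr[0] with arr[6] to place pivot at position 6: [14, 1, 22, 17, 9, 1, 30]
Pivot position: 6

After partitioning with pivot 30, the array becomes [14, 1, 22, 17, 9, 1, 30]. The pivot is placed at index 6. All elements to the left of the pivot are <= 30, and all elements to the right are > 30.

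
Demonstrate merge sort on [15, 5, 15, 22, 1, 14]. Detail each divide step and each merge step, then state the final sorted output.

Merge sort trace:

Split: [15, 5, 15, 22, 1, 14] -> [15, 5, 15] and [22, 1, 14]
  Split: [15, 5, 15] -> [15] and [5, 15]
    Split: [5, 15] -> [5] and [15]
    Merge: [5] + [15] -> [5, 15]
  Merge: [15] + [5, 15] -> [5, 15, 15]
  Split: [22, 1, 14] -> [22] and [1, 14]
    Split: [1, 14] -> [1] and [14]
    Merge: [1] + [14] -> [1, 14]
  Merge: [22] + [1, 14] -> [1, 14, 22]
Merge: [5, 15, 15] + [1, 14, 22] -> [1, 5, 14, 15, 15, 22]

Final sorted array: [1, 5, 14, 15, 15, 22]

The merge sort proceeds by recursively splitting the array and merging sorted halves.
After all merges, the sorted array is [1, 5, 14, 15, 15, 22].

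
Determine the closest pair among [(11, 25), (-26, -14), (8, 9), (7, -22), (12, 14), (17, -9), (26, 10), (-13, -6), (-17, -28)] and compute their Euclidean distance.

Computing all pairwise distances among 9 points:

d((11, 25), (-26, -14)) = 53.7587
d((11, 25), (8, 9)) = 16.2788
d((11, 25), (7, -22)) = 47.1699
d((11, 25), (12, 14)) = 11.0454
d((11, 25), (17, -9)) = 34.5254
d((11, 25), (26, 10)) = 21.2132
d((11, 25), (-13, -6)) = 39.2046
d((11, 25), (-17, -28)) = 59.9416
d((-26, -14), (8, 9)) = 41.0488
d((-26, -14), (7, -22)) = 33.9559
d((-26, -14), (12, 14)) = 47.2017
d((-26, -14), (17, -9)) = 43.2897
d((-26, -14), (26, 10)) = 57.2713
d((-26, -14), (-13, -6)) = 15.2643
d((-26, -14), (-17, -28)) = 16.6433
d((8, 9), (7, -22)) = 31.0161
d((8, 9), (12, 14)) = 6.4031 <-- minimum
d((8, 9), (17, -9)) = 20.1246
d((8, 9), (26, 10)) = 18.0278
d((8, 9), (-13, -6)) = 25.807
d((8, 9), (-17, -28)) = 44.6542
d((7, -22), (12, 14)) = 36.3456
d((7, -22), (17, -9)) = 16.4012
d((7, -22), (26, 10)) = 37.2156
d((7, -22), (-13, -6)) = 25.6125
d((7, -22), (-17, -28)) = 24.7386
d((12, 14), (17, -9)) = 23.5372
d((12, 14), (26, 10)) = 14.5602
d((12, 14), (-13, -6)) = 32.0156
d((12, 14), (-17, -28)) = 51.0392
d((17, -9), (26, 10)) = 21.0238
d((17, -9), (-13, -6)) = 30.1496
d((17, -9), (-17, -28)) = 38.9487
d((26, 10), (-13, -6)) = 42.1545
d((26, 10), (-17, -28)) = 57.3847
d((-13, -6), (-17, -28)) = 22.3607

Closest pair: (8, 9) and (12, 14) with distance 6.4031

The closest pair is (8, 9) and (12, 14) with Euclidean distance 6.4031. For 9 points, brute-force pairwise comparison is shown above. For large n, the divide-and-conquer algorithm (sort by x, recurse on halves, check the dividing strip) achieves O(n log n).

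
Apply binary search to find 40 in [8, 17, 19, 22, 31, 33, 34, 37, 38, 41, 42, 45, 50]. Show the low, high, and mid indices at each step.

Binary search for 40 in [8, 17, 19, 22, 31, 33, 34, 37, 38, 41, 42, 45, 50]:

lo=0, hi=12, mid=6, arr[mid]=34 -> 34 < 40, search right half
lo=7, hi=12, mid=9, arr[mid]=41 -> 41 > 40, search left half
lo=7, hi=8, mid=7, arr[mid]=37 -> 37 < 40, search right half
lo=8, hi=8, mid=8, arr[mid]=38 -> 38 < 40, search right half
lo=9 > hi=8, target 40 not found

Binary search determines that 40 is not in the array after 4 comparisons. The search space was exhausted without finding the target.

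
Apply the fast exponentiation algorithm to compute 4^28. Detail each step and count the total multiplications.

Computing 4^28 by squaring (build up from 4^1; each line after the first costs one multiplication):

4^1 = 4
4^2 = (4^1)^2 = 4^2 = 16
4^3 = 4 * 4^2 = 4 * 16 = 64
4^6 = (4^3)^2 = 64^2 = 4096
4^7 = 4 * 4^6 = 4 * 4096 = 16384
4^14 = (4^7)^2 = 16384^2 = 268435456
4^28 = (4^14)^2 = 268435456^2 = 72057594037927936

Result: 72057594037927936
Multiplications needed: 6 (6 lines after 4^1)

4^28 = 72057594037927936. Using exponentiation by squaring, this requires 6 multiplications. The key idea: if the exponent is even, square the half-power; if odd, multiply by the base once.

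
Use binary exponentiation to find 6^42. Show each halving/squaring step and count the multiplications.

Computing 6^42 by squaring (build up from 6^1; each line after the first costs one multiplication):

6^1 = 6
6^2 = (6^1)^2 = 6^2 = 36
6^4 = (6^2)^2 = 36^2 = 1296
6^5 = 6 * 6^4 = 6 * 1296 = 7776
6^10 = (6^5)^2 = 7776^2 = 60466176
6^20 = (6^10)^2 = 60466176^2 = 3656158440062976
6^21 = 6 * 6^20 = 6 * 3656158440062976 = 21936950640377856
6^42 = (6^21)^2 = 21936950640377856^2 = 481229803398374426442198455156736

Result: 481229803398374426442198455156736
Multiplications needed: 7 (7 lines after 6^1)

6^42 = 481229803398374426442198455156736. Using exponentiation by squaring, this requires 7 multiplications. The key idea: if the exponent is even, square the half-power; if odd, multiply by the base once.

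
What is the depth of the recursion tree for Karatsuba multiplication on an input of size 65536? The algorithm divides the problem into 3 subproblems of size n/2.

For divide and conquer with division factor 2:

Problem sizes at each level:
Level 0: 65536
Level 1: 32768
Level 2: 16384
Level 3: 8192
Level 4: 4096
Level 5: 2048
Level 6: 1024
Level 7: 512
Level 8: 256
Level 9: 128
Level 10: 64
Level 11: 32
Level 12: 16
Level 13: 8
Level 14: 4
Level 15: 2
Level 16: 1

The root is level 0 and the size-1 base case is level 16 (the tree spans levels 0 through 16, i.e. 17 levels counting the root), so the depth is the number of divisions: log_2(65536) = 16

The recursion tree depth is log_2(65536) = 16. At each level, the problem size is divided by 2, so it takes 16 divisions to reduce to a base case of size 1. The algorithm makes 3 recursive calls at each level.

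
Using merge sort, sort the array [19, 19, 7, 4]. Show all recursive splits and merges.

Merge sort trace:

Split: [19, 19, 7, 4] -> [19, 19] and [7, 4]
  Split: [19, 19] -> [19] and [19]
  Merge: [19] + [19] -> [19, 19]
  Split: [7, 4] -> [7] and [4]
  Merge: [7] + [4] -> [4, 7]
Merge: [19, 19] + [4, 7] -> [4, 7, 19, 19]

Final sorted array: [4, 7, 19, 19]

The merge sort proceeds by recursively splitting the array and merging sorted halves.
After all merges, the sorted array is [4, 7, 19, 19].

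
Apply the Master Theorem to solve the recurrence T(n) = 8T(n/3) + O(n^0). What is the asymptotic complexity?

Master Theorem for T(n) = 8T(n/3) + O(n^0):

a = 8, b = 3, c = 0
log_b(a) = log_3(8) = 1.8928

Case 1: c = 0 < log_3(8) = 1.8928
T(n) = O(n^(log_3 8))

For T(n) = 8T(n/3) + O(n^0): log_3(8) = 1.8928. This is Case 1 of the Master Theorem (c < log_b(a), work dominated by leaves), giving O(n^(log_3 8)).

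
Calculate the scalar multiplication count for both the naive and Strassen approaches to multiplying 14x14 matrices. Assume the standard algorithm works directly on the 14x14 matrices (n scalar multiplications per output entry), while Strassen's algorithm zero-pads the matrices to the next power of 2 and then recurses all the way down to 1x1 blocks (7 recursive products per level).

Matrix multiplication for 14x14 matrices:

Strassen's algorithm requires power-of-2 dimensions. Pad 14x14 to 16x16 (next power of 2).

Standard algorithm: 14^3 = 2744 multiplications
Strassen's algorithm: 7^(log2(16)) = 7^4 = 2401 multiplications
Savings: 2744 - 2401 = 343 multiplications

Standard: 2744 multiplications (14^3). Strassen: 2401 multiplications (7^4, after padding to 16x16). Strassen reduces 8 recursive multiplications to 7 at each level.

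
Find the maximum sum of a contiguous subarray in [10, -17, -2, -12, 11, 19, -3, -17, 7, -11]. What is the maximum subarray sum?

Using Kadane's algorithm on [10, -17, -2, -12, 11, 19, -3, -17, 7, -11]:

Scanning through the array:
Position 1 (value -17): max_ending_here = -7, max_so_far = 10
Position 2 (value -2): max_ending_here = -2, max_so_far = 10
Position 3 (value -12): max_ending_here = -12, max_so_far = 10
Position 4 (value 11): max_ending_here = 11, max_so_far = 11
Position 5 (value 19): max_ending_here = 30, max_so_far = 30
Position 6 (value -3): max_ending_here = 27, max_so_far = 30
Position 7 (value -17): max_ending_here = 10, max_so_far = 30
Position 8 (value 7): max_ending_here = 17, max_so_far = 30
Position 9 (value -11): max_ending_here = 6, max_so_far = 30

Maximum subarray: [11, 19]
Maximum sum: 30

The maximum subarray is [11, 19] with sum 30. This subarray runs from index 4 to index 5.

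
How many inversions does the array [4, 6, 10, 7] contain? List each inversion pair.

Finding inversions in [4, 6, 10, 7]:

(2, 3): arr[2]=10 > arr[3]=7

Total inversions: 1

The array has 1 inversion(s): (2,3). Each pair (i,j) satisfies i < j and arr[i] > arr[j].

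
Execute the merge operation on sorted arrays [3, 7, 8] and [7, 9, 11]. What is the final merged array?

Merging process:

Compare 3 vs 7: take 3 from left. Merged: [3]
Compare 7 vs 7: take 7 from left. Merged: [3, 7]
Compare 8 vs 7: take 7 from right. Merged: [3, 7, 7]
Compare 8 vs 9: take 8 from left. Merged: [3, 7, 7, 8]
Append remaining from right: [9, 11]. Merged: [3, 7, 7, 8, 9, 11]

Final merged array: [3, 7, 7, 8, 9, 11]
Total comparisons: 4

The merged array is [3, 7, 7, 8, 9, 11], requiring 4 comparisons. The merge step runs in O(n) time where n is the total number of elements.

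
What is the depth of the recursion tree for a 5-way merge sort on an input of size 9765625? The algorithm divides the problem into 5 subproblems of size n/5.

For divide and conquer with division factor 5:

Problem sizes at each level:
Level 0: 9765625
Level 1: 1953125
Level 2: 390625
Level 3: 78125
Level 4: 15625
Level 5: 3125
Level 6: 625
Level 7: 125
Level 8: 25
Level 9: 5
Level 10: 1

The root is level 0 and the size-1 base case is level 10 (the tree spans levels 0 through 10, i.e. 11 levels counting the root), so the depth is the number of divisions: log_5(9765625) = 10

The recursion tree depth is log_5(9765625) = 10. At each level, the problem size is divided by 5, so it takes 10 divisions to reduce to a base case of size 1. The algorithm makes 5 recursive calls at each level.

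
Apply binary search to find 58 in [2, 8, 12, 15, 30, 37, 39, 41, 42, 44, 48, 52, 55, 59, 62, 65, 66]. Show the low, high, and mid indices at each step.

Binary search for 58 in [2, 8, 12, 15, 30, 37, 39, 41, 42, 44, 48, 52, 55, 59, 62, 65, 66]:

lo=0, hi=16, mid=8, arr[mid]=42 -> 42 < 58, search right half
lo=9, hi=16, mid=12, arr[mid]=55 -> 55 < 58, search right half
lo=13, hi=16, mid=14, arr[mid]=62 -> 62 > 58, search left half
lo=13, hi=13, mid=13, arr[mid]=59 -> 59 > 58, search left half
lo=13 > hi=12, target 58 not found

Binary search determines that 58 is not in the array after 4 comparisons. The search space was exhausted without finding the target.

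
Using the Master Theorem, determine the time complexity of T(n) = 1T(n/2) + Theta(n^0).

Master Theorem for T(n) = 1T(n/2) + O(n^0):

a = 1, b = 2, c = 0
log_b(a) = log_2(1) = 0.0000

Case 2: c = 0 = log_2(1) = 0.0000
T(n) = O(n^0 log n) = O(log n)

For T(n) = 1T(n/2) + O(n^0): log_2(1) = 0.0000. This is Case 2 of the Master Theorem (c = log_b(a), equal work at all levels), giving O(log n).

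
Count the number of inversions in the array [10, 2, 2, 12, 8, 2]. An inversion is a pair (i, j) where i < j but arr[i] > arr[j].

Finding inversions in [10, 2, 2, 12, 8, 2]:

(0, 1): arr[0]=10 > arr[1]=2
(0, 2): arr[0]=10 > arr[2]=2
(0, 4): arr[0]=10 > arr[4]=8
(0, 5): arr[0]=10 > arr[5]=2
(3, 4): arr[3]=12 > arr[4]=8
(3, 5): arr[3]=12 > arr[5]=2
(4, 5): arr[4]=8 > arr[5]=2

Total inversions: 7

The array has 7 inversion(s): (0,1), (0,2), (0,4), (0,5), (3,4), (3,5), (4,5). Each pair (i,j) satisfies i < j and arr[i] > arr[j].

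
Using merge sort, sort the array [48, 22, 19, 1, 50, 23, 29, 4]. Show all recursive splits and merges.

Merge sort trace:

Split: [48, 22, 19, 1, 50, 23, 29, 4] -> [48, 22, 19, 1] and [50, 23, 29, 4]
  Split: [48, 22, 19, 1] -> [48, 22] and [19, 1]
    Split: [48, 22] -> [48] and [22]
    Merge: [48] + [22] -> [22, 48]
    Split: [19, 1] -> [19] and [1]
    Merge: [19] + [1] -> [1, 19]
  Merge: [22, 48] + [1, 19] -> [1, 19, 22, 48]
  Split: [50, 23, 29, 4] -> [50, 23] and [29, 4]
    Split: [50, 23] -> [50] and [23]
    Merge: [50] + [23] -> [23, 50]
    Split: [29, 4] -> [29] and [4]
    Merge: [29] + [4] -> [4, 29]
  Merge: [23, 50] + [4, 29] -> [4, 23, 29, 50]
Merge: [1, 19, 22, 48] + [4, 23, 29, 50] -> [1, 4, 19, 22, 23, 29, 48, 50]

Final sorted array: [1, 4, 19, 22, 23, 29, 48, 50]

The merge sort proceeds by recursively splitting the array and merging sorted halves.
After all merges, the sorted array is [1, 4, 19, 22, 23, 29, 48, 50].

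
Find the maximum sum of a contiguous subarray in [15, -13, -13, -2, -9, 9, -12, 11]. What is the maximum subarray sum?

Using Kadane's algorithm on [15, -13, -13, -2, -9, 9, -12, 11]:

Scanning through the array:
Position 1 (value -13): max_ending_here = 2, max_so_far = 15
Position 2 (value -13): max_ending_here = -11, max_so_far = 15
Position 3 (value -2): max_ending_here = -2, max_so_far = 15
Position 4 (value -9): max_ending_here = -9, max_so_far = 15
Position 5 (value 9): max_ending_here = 9, max_so_far = 15
Position 6 (value -12): max_ending_here = -3, max_so_far = 15
Position 7 (value 11): max_ending_here = 11, max_so_far = 15

Maximum subarray: [15]
Maximum sum: 15

The maximum subarray is [15] with sum 15. This subarray runs from index 0 to index 0.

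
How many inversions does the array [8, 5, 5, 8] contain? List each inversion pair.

Finding inversions in [8, 5, 5, 8]:

(0, 1): arr[0]=8 > arr[1]=5
(0, 2): arr[0]=8 > arr[2]=5

Total inversions: 2

The array has 2 inversion(s): (0,1), (0,2). Each pair (i,j) satisfies i < j and arr[i] > arr[j].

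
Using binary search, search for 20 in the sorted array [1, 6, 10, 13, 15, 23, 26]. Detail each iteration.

Binary search for 20 in [1, 6, 10, 13, 15, 23, 26]:

lo=0, hi=6, mid=3, arr[mid]=13 -> 13 < 20, search right half
lo=4, hi=6, mid=5, arr[mid]=23 -> 23 > 20, search left half
lo=4, hi=4, mid=4, arr[mid]=15 -> 15 < 20, search right half
lo=5 > hi=4, target 20 not found

Binary search determines that 20 is not in the array after 3 comparisons. The search space was exhausted without finding the target.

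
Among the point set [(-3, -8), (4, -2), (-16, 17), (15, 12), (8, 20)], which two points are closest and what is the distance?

Computing all pairwise distances among 5 points:

d((-3, -8), (4, -2)) = 9.2195 <-- minimum
d((-3, -8), (-16, 17)) = 28.178
d((-3, -8), (15, 12)) = 26.9072
d((-3, -8), (8, 20)) = 30.0832
d((4, -2), (-16, 17)) = 27.5862
d((4, -2), (15, 12)) = 17.8045
d((4, -2), (8, 20)) = 22.3607
d((-16, 17), (15, 12)) = 31.4006
d((-16, 17), (8, 20)) = 24.1868
d((15, 12), (8, 20)) = 10.6301

Closest pair: (-3, -8) and (4, -2) with distance 9.2195

The closest pair is (-3, -8) and (4, -2) with Euclidean distance 9.2195. For 5 points, brute-force pairwise comparison is shown above. For large n, the divide-and-conquer algorithm (sort by x, recurse on halves, check the dividing strip) achieves O(n log n).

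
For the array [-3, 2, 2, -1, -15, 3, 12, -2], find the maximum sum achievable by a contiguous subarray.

Using Kadane's algorithm on [-3, 2, 2, -1, -15, 3, 12, -2]:

Scanning through the array:
Position 1 (value 2): max_ending_here = 2, max_so_far = 2
Position 2 (value 2): max_ending_here = 4, max_so_far = 4
Position 3 (value -1): max_ending_here = 3, max_so_far = 4
Position 4 (value -15): max_ending_here = -12, max_so_far = 4
Position 5 (value 3): max_ending_here = 3, max_so_far = 4
Position 6 (value 12): max_ending_here = 15, max_so_far = 15
Position 7 (value -2): max_ending_here = 13, max_so_far = 15

Maximum subarray: [3, 12]
Maximum sum: 15

The maximum subarray is [3, 12] with sum 15. This subarray runs from index 5 to index 6.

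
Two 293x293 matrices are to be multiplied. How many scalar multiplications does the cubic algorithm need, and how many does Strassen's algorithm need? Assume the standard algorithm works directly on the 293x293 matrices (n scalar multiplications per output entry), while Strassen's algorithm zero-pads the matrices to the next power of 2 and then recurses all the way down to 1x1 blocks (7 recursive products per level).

Matrix multiplication for 293x293 matrices:

Strassen's algorithm requires power-of-2 dimensions. Pad 293x293 to 512x512 (next power of 2).

Standard algorithm: 293^3 = 25153757 multiplications
Strassen's algorithm: 7^(log2(512)) = 7^9 = 40353607 multiplications
Difference: 25153757 - 40353607 = -15199850 (Strassen uses MORE here due to padding overhead — for small or just-over-power-of-2 n, padding can outweigh the per-level savings)

Standard: 25153757 multiplications (293^3). Strassen: 40353607 multiplications (7^9, after padding to 512x512). Strassen reduces 8 recursive multiplications to 7 at each level.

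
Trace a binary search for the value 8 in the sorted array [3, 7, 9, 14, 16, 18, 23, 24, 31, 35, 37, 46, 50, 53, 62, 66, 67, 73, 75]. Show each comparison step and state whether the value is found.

Binary search for 8 in [3, 7, 9, 14, 16, 18, 23, 24, 31, 35, 37, 46, 50, 53, 62, 66, 67, 73, 75]:

lo=0, hi=18, mid=9, arr[mid]=35 -> 35 > 8, search left half
lo=0, hi=8, mid=4, arr[mid]=16 -> 16 > 8, search left half
lo=0, hi=3, mid=1, arr[mid]=7 -> 7 < 8, search right half
lo=2, hi=3, mid=2, arr[mid]=9 -> 9 > 8, search left half
lo=2 > hi=1, target 8 not found

Binary search determines that 8 is not in the array after 4 comparisons. The search space was exhausted without finding the target.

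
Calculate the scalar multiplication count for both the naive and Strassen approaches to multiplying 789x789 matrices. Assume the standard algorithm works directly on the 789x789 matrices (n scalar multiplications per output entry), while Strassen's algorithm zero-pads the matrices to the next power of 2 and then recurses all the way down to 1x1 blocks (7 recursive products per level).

Matrix multiplication for 789x789 matrices:

Strassen's algorithm requires power-of-2 dimensions. Pad 789x789 to 1024x1024 (next power of 2).

Standard algorithm: 789^3 = 491169069 multiplications
Strassen's algorithm: 7^(log2(1024)) = 7^10 = 282475249 multiplications
Savings: 491169069 - 282475249 = 208693820 multiplications

Standard: 491169069 multiplications (789^3). Strassen: 282475249 multiplications (7^10, after padding to 1024x1024). Strassen reduces 8 recursive multiplications to 7 at each level.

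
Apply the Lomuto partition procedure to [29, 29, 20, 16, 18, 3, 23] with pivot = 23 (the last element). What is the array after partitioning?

Lomuto partition with pivot = 23:

Initial array: [29, 29, 20, 16, 18, 3, 23]

arr[0]=29 > 23: no swap
arr[1]=29 > 23: no swap
arr[2]=20 <= 23: swap with position 0, array becomes [20, 29, 29, 16, 18, 3, 23]
arr[3]=16 <= 23: swap with position 1, array becomes [20, 16, 29, 29, 18, 3, 23]
arr[4]=18 <= 23: swap with position 2, array becomes [20, 16, 18, 29, 29, 3, 23]
arr[5]=3 <= 23: swap with position 3, array becomes [20, 16, 18, 3, 29, 29, 23]

Place pivot at position 4: [20, 16, 18, 3, 23, 29, 29]
Pivot position: 4

After partitioning with pivot 23, the array becomes [20, 16, 18, 3, 23, 29, 29]. The pivot is placed at index 4. All elements to the left of the pivot are <= 23, and all elements to the right are > 23.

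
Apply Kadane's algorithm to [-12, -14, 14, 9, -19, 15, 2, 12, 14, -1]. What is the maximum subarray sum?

Using Kadane's algorithm on [-12, -14, 14, 9, -19, 15, 2, 12, 14, -1]:

Scanning through the array:
Position 1 (value -14): max_ending_here = -14, max_so_far = -12
Position 2 (value 14): max_ending_here = 14, max_so_far = 14
Position 3 (value 9): max_ending_here = 23, max_so_far = 23
Position 4 (value -19): max_ending_here = 4, max_so_far = 23
Position 5 (value 15): max_ending_here = 19, max_so_far = 23
Position 6 (value 2): max_ending_here = 21, max_so_far = 23
Position 7 (value 12): max_ending_here = 33, max_so_far = 33
Position 8 (value 14): max_ending_here = 47, max_so_far = 47
Position 9 (value -1): max_ending_here = 46, max_so_far = 47

Maximum subarray: [14, 9, -19, 15, 2, 12, 14]
Maximum sum: 47

The maximum subarray is [14, 9, -19, 15, 2, 12, 14] with sum 47. This subarray runs from index 2 to index 8.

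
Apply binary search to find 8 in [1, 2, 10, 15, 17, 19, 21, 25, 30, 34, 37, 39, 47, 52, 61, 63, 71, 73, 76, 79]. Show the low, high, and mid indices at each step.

Binary search for 8 in [1, 2, 10, 15, 17, 19, 21, 25, 30, 34, 37, 39, 47, 52, 61, 63, 71, 73, 76, 79]:

lo=0, hi=19, mid=9, arr[mid]=34 -> 34 > 8, search left half
lo=0, hi=8, mid=4, arr[mid]=17 -> 17 > 8, search left half
lo=0, hi=3, mid=1, arr[mid]=2 -> 2 < 8, search right half
lo=2, hi=3, mid=2, arr[mid]=10 -> 10 > 8, search left half
lo=2 > hi=1, target 8 not found

Binary search determines that 8 is not in the array after 4 comparisons. The search space was exhausted without finding the target.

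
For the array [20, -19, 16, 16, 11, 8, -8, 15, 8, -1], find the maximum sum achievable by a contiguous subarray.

Using Kadane's algorithm on [20, -19, 16, 16, 11, 8, -8, 15, 8, -1]:

Scanning through the array:
Position 1 (value -19): max_ending_here = 1, max_so_far = 20
Position 2 (value 16): max_ending_here = 17, max_so_far = 20
Position 3 (value 16): max_ending_here = 33, max_so_far = 33
Position 4 (value 11): max_ending_here = 44, max_so_far = 44
Position 5 (value 8): max_ending_here = 52, max_so_far = 52
Position 6 (value -8): max_ending_here = 44, max_so_far = 52
Position 7 (value 15): max_ending_here = 59, max_so_far = 59
Position 8 (value 8): max_ending_here = 67, max_so_far = 67
Position 9 (value -1): max_ending_here = 66, max_so_far = 67

Maximum subarray: [20, -19, 16, 16, 11, 8, -8, 15, 8]
Maximum sum: 67

The maximum subarray is [20, -19, 16, 16, 11, 8, -8, 15, 8] with sum 67. This subarray runs from index 0 to index 8.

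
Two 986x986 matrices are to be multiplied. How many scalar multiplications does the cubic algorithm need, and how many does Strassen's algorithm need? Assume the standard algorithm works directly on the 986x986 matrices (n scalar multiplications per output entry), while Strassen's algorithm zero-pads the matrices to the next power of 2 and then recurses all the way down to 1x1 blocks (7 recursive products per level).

Matrix multiplication for 986x986 matrices:

Strassen's algorithm requires power-of-2 dimensions. Pad 986x986 to 1024x1024 (next power of 2).

Standard algorithm: 986^3 = 958585256 multiplications
Strassen's algorithm: 7^(log2(1024)) = 7^10 = 282475249 multiplications
Savings: 958585256 - 282475249 = 676110007 multiplications

Standard: 958585256 multiplications (986^3). Strassen: 282475249 multiplications (7^10, after padding to 1024x1024). Strassen reduces 8 recursive multiplications to 7 at each level.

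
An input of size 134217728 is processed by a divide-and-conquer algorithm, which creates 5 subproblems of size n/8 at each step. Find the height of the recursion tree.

For divide and conquer with division factor 8:

Problem sizes at each level:
Level 0: 134217728
Level 1: 16777216
Level 2: 2097152
Level 3: 262144
Level 4: 32768
Level 5: 4096
Level 6: 512
Level 7: 64
Level 8: 8
Level 9: 1

The root is level 0 and the size-1 base case is level 9 (the tree spans levels 0 through 9, i.e. 10 levels counting the root), so the depth is the number of divisions: log_8(134217728) = 9

The recursion tree depth is log_8(134217728) = 9. At each level, the problem size is divided by 8, so it takes 9 divisions to reduce to a base case of size 1. The algorithm makes 5 recursive calls at each level.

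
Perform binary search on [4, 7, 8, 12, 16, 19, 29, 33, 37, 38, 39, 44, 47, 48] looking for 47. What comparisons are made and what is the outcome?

Binary search for 47 in [4, 7, 8, 12, 16, 19, 29, 33, 37, 38, 39, 44, 47, 48]:

lo=0, hi=13, mid=6, arr[mid]=29 -> 29 < 47, search right half
lo=7, hi=13, mid=10, arr[mid]=39 -> 39 < 47, search right half
lo=11, hi=13, mid=12, arr[mid]=47 -> Found target at index 12!

Binary search finds 47 at index 12 after 3 comparisons. The search repeatedly halves the search space by comparing with the middle element.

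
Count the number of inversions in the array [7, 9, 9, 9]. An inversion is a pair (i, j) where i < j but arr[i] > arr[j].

Finding inversions in [7, 9, 9, 9]:


Total inversions: 0

The array has 0 inversions. It is already sorted.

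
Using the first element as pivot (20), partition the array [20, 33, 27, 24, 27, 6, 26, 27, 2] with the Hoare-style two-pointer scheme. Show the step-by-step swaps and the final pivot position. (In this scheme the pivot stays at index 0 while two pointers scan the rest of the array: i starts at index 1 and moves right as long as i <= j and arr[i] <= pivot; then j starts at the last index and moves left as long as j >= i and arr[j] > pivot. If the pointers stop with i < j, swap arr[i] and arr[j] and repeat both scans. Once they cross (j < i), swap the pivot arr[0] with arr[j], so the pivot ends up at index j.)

Hoare-style two-pointer partition with pivot = 20:

Initial array: [20, 33, 27, 24, 27, 6, 26, 27, 2]

Pointers start at i = 1, j = 8.
i stops at index 1 (arr[1]=33 > 20), j stops at index 8 (arr[8]=2 <= 20): swap arr[1] and arr[8], array becomes [20, 2, 27, 24, 27, 6, 26, 27, 33]
i stops at index 2 (arr[2]=27 > 20), j stops at index 5 (arr[5]=6 <= 20): swap arr[2] and arr[5], array becomes [20, 2, 6, 24, 27, 27, 26, 27, 33]
i ends at 3, j ends at 2: the pointers have crossed (j < i), so scanning stops.

Swap pivot arr[0] with arr[2] to place pivot at position 2: [6, 2, 20, 24, 27, 27, 26, 27, 33]
Pivot position: 2

After partitioning with pivot 20, the array becomes [6, 2, 20, 24, 27, 27, 26, 27, 33]. The pivot is placed at index 2. All elements to the left of the pivot are <= 20, and all elements to the right are > 20.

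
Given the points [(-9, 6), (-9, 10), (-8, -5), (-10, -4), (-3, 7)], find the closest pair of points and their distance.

Computing all pairwise distances among 5 points:

d((-9, 6), (-9, 10)) = 4.0
d((-9, 6), (-8, -5)) = 11.0454
d((-9, 6), (-10, -4)) = 10.0499
d((-9, 6), (-3, 7)) = 6.0828
d((-9, 10), (-8, -5)) = 15.0333
d((-9, 10), (-10, -4)) = 14.0357
d((-9, 10), (-3, 7)) = 6.7082
d((-8, -5), (-10, -4)) = 2.2361 <-- minimum
d((-8, -5), (-3, 7)) = 13.0
d((-10, -4), (-3, 7)) = 13.0384

Closest pair: (-8, -5) and (-10, -4) with distance 2.2361

The closest pair is (-8, -5) and (-10, -4) with Euclidean distance 2.2361. For 5 points, brute-force pairwise comparison is shown above. For large n, the divide-and-conquer algorithm (sort by x, recurse on halves, check the dividing strip) achieves O(n log n).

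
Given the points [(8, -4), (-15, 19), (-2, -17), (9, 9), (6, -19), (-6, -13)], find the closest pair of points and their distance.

Computing all pairwise distances among 6 points:

d((8, -4), (-15, 19)) = 32.5269
d((8, -4), (-2, -17)) = 16.4012
d((8, -4), (9, 9)) = 13.0384
d((8, -4), (6, -19)) = 15.1327
d((8, -4), (-6, -13)) = 16.6433
d((-15, 19), (-2, -17)) = 38.2753
d((-15, 19), (9, 9)) = 26.0
d((-15, 19), (6, -19)) = 43.4166
d((-15, 19), (-6, -13)) = 33.2415
d((-2, -17), (9, 9)) = 28.2312
d((-2, -17), (6, -19)) = 8.2462
d((-2, -17), (-6, -13)) = 5.6569 <-- minimum
d((9, 9), (6, -19)) = 28.1603
d((9, 9), (-6, -13)) = 26.6271
d((6, -19), (-6, -13)) = 13.4164

Closest pair: (-2, -17) and (-6, -13) with distance 5.6569

The closest pair is (-2, -17) and (-6, -13) with Euclidean distance 5.6569. For 6 points, brute-force pairwise comparison is shown above. For large n, the divide-and-conquer algorithm (sort by x, recurse on halves, check the dividing strip) achieves O(n log n).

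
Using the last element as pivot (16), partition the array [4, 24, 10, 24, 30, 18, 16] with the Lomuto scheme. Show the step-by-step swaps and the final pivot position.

Lomuto partition with pivot = 16:

Initial array: [4, 24, 10, 24, 30, 18, 16]

arr[0]=4 <= 16: swap with position 0, array becomes [4, 24, 10, 24, 30, 18, 16]
arr[1]=24 > 16: no swap
arr[2]=10 <= 16: swap with position 1, array becomes [4, 10, 24, 24, 30, 18, 16]
arr[3]=24 > 16: no swap
arr[4]=30 > 16: no swap
arr[5]=18 > 16: no swap

Place pivot at position 2: [4, 10, 16, 24, 30, 18, 24]
Pivot position: 2

After partitioning with pivot 16, the array becomes [4, 10, 16, 24, 30, 18, 24]. The pivot is placed at index 2. All elements to the left of the pivot are <= 16, and all elements to the right are > 16.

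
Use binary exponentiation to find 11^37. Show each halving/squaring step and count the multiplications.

Computing 11^37 by squaring (build up from 11^1; each line after the first costs one multiplication):

11^1 = 11
11^2 = (11^1)^2 = 11^2 = 121
11^4 = (11^2)^2 = 121^2 = 14641
11^8 = (11^4)^2 = 14641^2 = 214358881
11^9 = 11 * 11^8 = 11 * 214358881 = 2357947691
11^18 = (11^9)^2 = 2357947691^2 = 5559917313492231481
11^36 = (11^18)^2 = 5559917313492231481^2 = 30912680532870672635673352936887453361
11^37 = 11 * 11^36 = 11 * 30912680532870672635673352936887453361 = 340039485861577398992406882305761986971

Result: 340039485861577398992406882305761986971
Multiplications needed: 7 (7 lines after 11^1)

11^37 = 340039485861577398992406882305761986971. Using exponentiation by squaring, this requires 7 multiplications. The key idea: if the exponent is even, square the half-power; if odd, multiply by the base once.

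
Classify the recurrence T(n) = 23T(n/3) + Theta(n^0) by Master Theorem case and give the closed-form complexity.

Master Theorem for T(n) = 23T(n/3) + O(n^0):

a = 23, b = 3, c = 0
log_b(a) = log_3(23) = 2.8540

Case 1: c = 0 < log_3(23) = 2.8540
T(n) = O(n^(log_3 23))

For T(n) = 23T(n/3) + O(n^0): log_3(23) = 2.8540. This is Case 1 of the Master Theorem (c < log_b(a), work dominated by leaves), giving O(n^(log_3 23)).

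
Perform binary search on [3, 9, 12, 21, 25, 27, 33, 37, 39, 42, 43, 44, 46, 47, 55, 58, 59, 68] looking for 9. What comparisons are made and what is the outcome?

Binary search for 9 in [3, 9, 12, 21, 25, 27, 33, 37, 39, 42, 43, 44, 46, 47, 55, 58, 59, 68]:

lo=0, hi=17, mid=8, arr[mid]=39 -> 39 > 9, search left half
lo=0, hi=7, mid=3, arr[mid]=21 -> 21 > 9, search left half
lo=0, hi=2, mid=1, arr[mid]=9 -> Found target at index 1!

Binary search finds 9 at index 1 after 3 comparisons. The search repeatedly halves the search space by comparing with the middle element.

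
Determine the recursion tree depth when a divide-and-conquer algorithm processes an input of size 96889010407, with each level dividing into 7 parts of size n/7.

For divide and conquer with division factor 7:

Problem sizes at each level:
Level 0: 96889010407
Level 1: 13841287201
Level 2: 1977326743
Level 3: 282475249
Level 4: 40353607
Level 5: 5764801
Level 6: 823543
Level 7: 117649
Level 8: 16807
Level 9: 2401
Level 10: 343
Level 11: 49
Level 12: 7
Level 13: 1

The root is level 0 and the size-1 base case is level 13 (the tree spans levels 0 through 13, i.e. 14 levels counting the root), so the depth is the number of divisions: log_7(96889010407) = 13

The recursion tree depth is log_7(96889010407) = 13. At each level, the problem size is divided by 7, so it takes 13 divisions to reduce to a base case of size 1. The algorithm makes 7 recursive calls at each level.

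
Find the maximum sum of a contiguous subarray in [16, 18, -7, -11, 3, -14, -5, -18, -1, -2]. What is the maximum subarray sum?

Using Kadane's algorithm on [16, 18, -7, -11, 3, -14, -5, -18, -1, -2]:

Scanning through the array:
Position 1 (value 18): max_ending_here = 34, max_so_far = 34
Position 2 (value -7): max_ending_here = 27, max_so_far = 34
Position 3 (value -11): max_ending_here = 16, max_so_far = 34
Position 4 (value 3): max_ending_here = 19, max_so_far = 34
Position 5 (value -14): max_ending_here = 5, max_so_far = 34
Position 6 (value -5): max_ending_here = 0, max_so_far = 34
Position 7 (value -18): max_ending_here = -18, max_so_far = 34
Position 8 (value -1): max_ending_here = -1, max_so_far = 34
Position 9 (value -2): max_ending_here = -2, max_so_far = 34

Maximum subarray: [16, 18]
Maximum sum: 34

The maximum subarray is [16, 18] with sum 34. This subarray runs from index 0 to index 1.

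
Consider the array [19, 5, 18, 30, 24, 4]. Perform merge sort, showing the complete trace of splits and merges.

Merge sort trace:

Split: [19, 5, 18, 30, 24, 4] -> [19, 5, 18] and [30, 24, 4]
  Split: [19, 5, 18] -> [19] and [5, 18]
    Split: [5, 18] -> [5] and [18]
    Merge: [5] + [18] -> [5, 18]
  Merge: [19] + [5, 18] -> [5, 18, 19]
  Split: [30, 24, 4] -> [30] and [24, 4]
    Split: [24, 4] -> [24] and [4]
    Merge: [24] + [4] -> [4, 24]
  Merge: [30] + [4, 24] -> [4, 24, 30]
Merge: [5, 18, 19] + [4, 24, 30] -> [4, 5, 18, 19, 24, 30]

Final sorted array: [4, 5, 18, 19, 24, 30]

The merge sort proceeds by recursively splitting the array and merging sorted halves.
After all merges, the sorted array is [4, 5, 18, 19, 24, 30].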